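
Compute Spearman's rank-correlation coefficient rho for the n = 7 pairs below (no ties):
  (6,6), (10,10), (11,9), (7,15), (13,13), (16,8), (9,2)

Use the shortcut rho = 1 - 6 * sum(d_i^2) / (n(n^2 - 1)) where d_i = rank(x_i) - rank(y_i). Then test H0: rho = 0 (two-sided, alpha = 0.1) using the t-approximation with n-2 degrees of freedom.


Step 1: Rank x and y separately (midranks; no ties here).
rank(x): 6->1, 10->4, 11->5, 7->2, 13->6, 16->7, 9->3
rank(y): 6->2, 10->5, 9->4, 15->7, 13->6, 8->3, 2->1
Step 2: d_i = R_x(i) - R_y(i); compute d_i^2.
  (1-2)^2=1, (4-5)^2=1, (5-4)^2=1, (2-7)^2=25, (6-6)^2=0, (7-3)^2=16, (3-1)^2=4
sum(d^2) = 48.
Step 3: rho = 1 - 6*48 / (7*(7^2 - 1)) = 1 - 288/336 = 0.142857.
Step 4: Under H0, t = rho * sqrt((n-2)/(1-rho^2)) = 0.3227 ~ t(5).
Step 5: Two-sided p-value from the t-distribution with 5 df = 0.759945.
Step 6: alpha = 0.1. fail to reject H0.

rho = 0.1429, p = 0.759945, fail to reject H0 at alpha = 0.1.


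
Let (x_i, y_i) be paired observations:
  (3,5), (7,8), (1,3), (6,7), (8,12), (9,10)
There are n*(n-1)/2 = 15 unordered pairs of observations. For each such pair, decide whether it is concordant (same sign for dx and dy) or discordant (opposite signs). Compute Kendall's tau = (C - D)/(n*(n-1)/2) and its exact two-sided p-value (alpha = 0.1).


Step 1: Enumerate the 15 unordered pairs (i,j) with i<j and classify each by sign(x_j-x_i) * sign(y_j-y_i).
  (1,2):dx=+4,dy=+3->C; (1,3):dx=-2,dy=-2->C; (1,4):dx=+3,dy=+2->C; (1,5):dx=+5,dy=+7->C
  (1,6):dx=+6,dy=+5->C; (2,3):dx=-6,dy=-5->C; (2,4):dx=-1,dy=-1->C; (2,5):dx=+1,dy=+4->C
  (2,6):dx=+2,dy=+2->C; (3,4):dx=+5,dy=+4->C; (3,5):dx=+7,dy=+9->C; (3,6):dx=+8,dy=+7->C
  (4,5):dx=+2,dy=+5->C; (4,6):dx=+3,dy=+3->C; (5,6):dx=+1,dy=-2->D
Step 2: C = 14, D = 1, total pairs = 15.
Step 3: tau = (C - D)/(n(n-1)/2) = (14 - 1)/15 = 0.866667.
Step 4: Exact two-sided p-value (enumerate n! = 720 permutations of y under H0): p = 0.016667.
Step 5: alpha = 0.1. reject H0.

tau_b = 0.8667 (C=14, D=1), p = 0.016667, reject H0.


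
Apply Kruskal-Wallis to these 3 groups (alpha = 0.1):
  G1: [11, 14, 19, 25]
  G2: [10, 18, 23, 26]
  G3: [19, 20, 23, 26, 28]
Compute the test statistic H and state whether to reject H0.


Step 1: Combine all N = 13 observations and assign midranks.
sorted (value, group, rank): (10,G2,1), (11,G1,2), (14,G1,3), (18,G2,4), (19,G1,5.5), (19,G3,5.5), (20,G3,7), (23,G2,8.5), (23,G3,8.5), (25,G1,10), (26,G2,11.5), (26,G3,11.5), (28,G3,13)
Step 2: Sum ranks within each group.
R_1 = 20.5 (n_1 = 4)
R_2 = 25 (n_2 = 4)
R_3 = 45.5 (n_3 = 5)
Step 3: H = 12/(N(N+1)) * sum(R_i^2/n_i) - 3(N+1)
     = 12/(13*14) * (20.5^2/4 + 25^2/4 + 45.5^2/5) - 3*14
     = 0.065934 * 675.362 - 42
     = 2.529396.
Step 4: Ties present; correction factor C = 1 - 18/(13^3 - 13) = 0.991758. Corrected H = 2.529396 / 0.991758 = 2.550416.
Step 5: Under H0, H ~ chi^2(2); p-value = 0.279373.
Step 6: alpha = 0.1. fail to reject H0.

H = 2.5504, df = 2, p = 0.279373, fail to reject H0.


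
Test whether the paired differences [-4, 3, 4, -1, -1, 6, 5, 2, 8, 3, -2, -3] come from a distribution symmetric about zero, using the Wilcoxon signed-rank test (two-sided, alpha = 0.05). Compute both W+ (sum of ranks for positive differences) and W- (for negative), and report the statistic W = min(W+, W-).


Step 1: Drop any zero differences (none here) and take |d_i|.
|d| = [4, 3, 4, 1, 1, 6, 5, 2, 8, 3, 2, 3]
Step 2: Midrank |d_i| (ties get averaged ranks).
ranks: |4|->8.5, |3|->6, |4|->8.5, |1|->1.5, |1|->1.5, |6|->11, |5|->10, |2|->3.5, |8|->12, |3|->6, |2|->3.5, |3|->6
Step 3: Attach original signs; sum ranks with positive sign and with negative sign.
W+ = 6 + 8.5 + 11 + 10 + 3.5 + 12 + 6 = 57
W- = 8.5 + 1.5 + 1.5 + 3.5 + 6 = 21
(Check: W+ + W- = 78 should equal n(n+1)/2 = 78.)
Step 4: Test statistic W = min(W+, W-) = 21.
Step 5: Ties in |d|, so use the tie-corrected normal approximation.
        E[W] = n(n+1)/4 = 12*13/4 = 39.
        Tie groups: |d|=1 (t=2), |d|=2 (t=2), |d|=3 (t=3), |d|=4 (t=2); sum(t^3 - t) = 42.
        Var[W] = n(n+1)(2n+1)/24 - sum(t^3-t)/48 = 3900/24 - 42/48 = 161.625.
        z = (W - E[W]) / sqrt(Var[W]) = (21 - 39) / 12.7132 = -1.4159.
        Two-sided p = 2*Phi(z) = 0.156818.
Step 6: alpha = 0.05. fail to reject H0.

W+ = 57, W- = 21, W = min = 21, p = 0.156818, fail to reject H0.


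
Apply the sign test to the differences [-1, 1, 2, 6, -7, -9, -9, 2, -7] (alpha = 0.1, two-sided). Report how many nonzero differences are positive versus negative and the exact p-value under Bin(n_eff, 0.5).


Step 1: Discard zero differences. Original n = 9; n_eff = number of nonzero differences = 9.
Nonzero differences (with sign): -1, +1, +2, +6, -7, -9, -9, +2, -7
Step 2: Count signs: positive = 4, negative = 5.
Step 3: Under H0: P(positive) = 0.5, so the number of positives S ~ Bin(9, 0.5).
Step 4: Two-sided exact p-value = sum of Bin(9,0.5) probabilities at or below the observed probability = 1.000000.
Step 5: alpha = 0.1. fail to reject H0.

n_eff = 9, pos = 4, neg = 5, p = 1.000000, fail to reject H0.


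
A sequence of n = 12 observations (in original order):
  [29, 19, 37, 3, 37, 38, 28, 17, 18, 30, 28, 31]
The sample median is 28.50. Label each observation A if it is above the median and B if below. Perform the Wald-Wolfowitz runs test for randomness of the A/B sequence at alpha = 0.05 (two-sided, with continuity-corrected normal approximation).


Step 1: Compute median = 28.50; label A = above, B = below.
Labels in order: ABABAABBBABA  (n_A = 6, n_B = 6)
Step 2: Count runs R = 9.
Step 3: Under H0 (random ordering), E[R] = 2*n_A*n_B/(n_A+n_B) + 1 = 2*6*6/12 + 1 = 7.0000.
        Var[R] = 2*n_A*n_B*(2*n_A*n_B - n_A - n_B) / ((n_A+n_B)^2 * (n_A+n_B-1)) = 4320/1584 = 2.7273.
        SD[R] = 1.6514.
Step 4: Continuity-corrected z = (R - 0.5 - E[R]) / SD[R] = (9 - 0.5 - 7.0000) / 1.6514 = 0.9083.
Step 5: Two-sided p-value via normal approximation = 2*(1 - Phi(|z|)) = 0.363722.
Step 6: alpha = 0.05. fail to reject H0.

R = 9, z = 0.9083, p = 0.363722, fail to reject H0.


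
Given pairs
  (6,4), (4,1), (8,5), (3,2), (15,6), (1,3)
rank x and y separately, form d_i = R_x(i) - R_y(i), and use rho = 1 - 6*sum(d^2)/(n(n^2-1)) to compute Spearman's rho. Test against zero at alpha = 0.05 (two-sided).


Step 1: Rank x and y separately (midranks; no ties here).
rank(x): 6->4, 4->3, 8->5, 3->2, 15->6, 1->1
rank(y): 4->4, 1->1, 5->5, 2->2, 6->6, 3->3
Step 2: d_i = R_x(i) - R_y(i); compute d_i^2.
  (4-4)^2=0, (3-1)^2=4, (5-5)^2=0, (2-2)^2=0, (6-6)^2=0, (1-3)^2=4
sum(d^2) = 8.
Step 3: rho = 1 - 6*8 / (6*(6^2 - 1)) = 1 - 48/210 = 0.771429.
Step 4: Under H0, t = rho * sqrt((n-2)/(1-rho^2)) = 2.4247 ~ t(4).
Step 5: Two-sided p-value from the t-distribution with 4 df = 0.072397.
Step 6: alpha = 0.05. fail to reject H0.

rho = 0.7714, p = 0.072397, fail to reject H0 at alpha = 0.05.


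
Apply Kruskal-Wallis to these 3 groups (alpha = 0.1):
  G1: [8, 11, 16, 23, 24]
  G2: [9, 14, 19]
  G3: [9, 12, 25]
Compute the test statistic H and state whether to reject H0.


Step 1: Combine all N = 11 observations and assign midranks.
sorted (value, group, rank): (8,G1,1), (9,G2,2.5), (9,G3,2.5), (11,G1,4), (12,G3,5), (14,G2,6), (16,G1,7), (19,G2,8), (23,G1,9), (24,G1,10), (25,G3,11)
Step 2: Sum ranks within each group.
R_1 = 31 (n_1 = 5)
R_2 = 16.5 (n_2 = 3)
R_3 = 18.5 (n_3 = 3)
Step 3: H = 12/(N(N+1)) * sum(R_i^2/n_i) - 3(N+1)
     = 12/(11*12) * (31^2/5 + 16.5^2/3 + 18.5^2/3) - 3*12
     = 0.090909 * 397.033 - 36
     = 0.093939.
Step 4: Ties present; correction factor C = 1 - 6/(11^3 - 11) = 0.995455. Corrected H = 0.093939 / 0.995455 = 0.094368.
Step 5: Under H0, H ~ chi^2(2); p-value = 0.953912.
Step 6: alpha = 0.1. fail to reject H0.

H = 0.0944, df = 2, p = 0.953912, fail to reject H0.


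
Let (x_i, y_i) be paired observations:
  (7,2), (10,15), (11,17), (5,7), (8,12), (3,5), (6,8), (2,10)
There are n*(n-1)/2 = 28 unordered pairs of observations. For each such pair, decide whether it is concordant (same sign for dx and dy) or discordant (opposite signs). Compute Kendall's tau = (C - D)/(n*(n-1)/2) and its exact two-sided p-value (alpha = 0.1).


Step 1: Enumerate the 28 unordered pairs (i,j) with i<j and classify each by sign(x_j-x_i) * sign(y_j-y_i).
  (1,2):dx=+3,dy=+13->C; (1,3):dx=+4,dy=+15->C; (1,4):dx=-2,dy=+5->D; (1,5):dx=+1,dy=+10->C
  (1,6):dx=-4,dy=+3->D; (1,7):dx=-1,dy=+6->D; (1,8):dx=-5,dy=+8->D; (2,3):dx=+1,dy=+2->C
  (2,4):dx=-5,dy=-8->C; (2,5):dx=-2,dy=-3->C; (2,6):dx=-7,dy=-10->C; (2,7):dx=-4,dy=-7->C
  (2,8):dx=-8,dy=-5->C; (3,4):dx=-6,dy=-10->C; (3,5):dx=-3,dy=-5->C; (3,6):dx=-8,dy=-12->C
  (3,7):dx=-5,dy=-9->C; (3,8):dx=-9,dy=-7->C; (4,5):dx=+3,dy=+5->C; (4,6):dx=-2,dy=-2->C
  (4,7):dx=+1,dy=+1->C; (4,8):dx=-3,dy=+3->D; (5,6):dx=-5,dy=-7->C; (5,7):dx=-2,dy=-4->C
  (5,8):dx=-6,dy=-2->C; (6,7):dx=+3,dy=+3->C; (6,8):dx=-1,dy=+5->D; (7,8):dx=-4,dy=+2->D
Step 2: C = 21, D = 7, total pairs = 28.
Step 3: tau = (C - D)/(n(n-1)/2) = (21 - 7)/28 = 0.500000.
Step 4: Exact two-sided p-value (enumerate n! = 40320 permutations of y under H0): p = 0.108681.
Step 5: alpha = 0.1. fail to reject H0.

tau_b = 0.5000 (C=21, D=7), p = 0.108681, fail to reject H0.


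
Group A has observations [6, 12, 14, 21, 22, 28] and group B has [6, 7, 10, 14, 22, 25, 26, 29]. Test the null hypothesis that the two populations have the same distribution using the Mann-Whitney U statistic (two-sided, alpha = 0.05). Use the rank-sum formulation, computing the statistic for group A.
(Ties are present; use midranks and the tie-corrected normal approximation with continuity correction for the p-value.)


Step 1: Combine and sort all 14 observations; assign midranks.
sorted (value, group): (6,X), (6,Y), (7,Y), (10,Y), (12,X), (14,X), (14,Y), (21,X), (22,X), (22,Y), (25,Y), (26,Y), (28,X), (29,Y)
ranks: 6->1.5, 6->1.5, 7->3, 10->4, 12->5, 14->6.5, 14->6.5, 21->8, 22->9.5, 22->9.5, 25->11, 26->12, 28->13, 29->14
Step 2: Rank sum for X: R1 = 1.5 + 5 + 6.5 + 8 + 9.5 + 13 = 43.5.
Step 3: U_X = R1 - n1(n1+1)/2 = 43.5 - 6*7/2 = 43.5 - 21 = 22.5.
       U_Y = n1*n2 - U_X = 48 - 22.5 = 25.5.
Step 4: Ties are present, so use the tie-corrected normal approximation (with continuity correction) for the p-value.
Step 5: p-value = 0.896941; compare to alpha = 0.05. fail to reject H0.

U_X = 22.5, p = 0.896941, fail to reject H0 at alpha = 0.05.


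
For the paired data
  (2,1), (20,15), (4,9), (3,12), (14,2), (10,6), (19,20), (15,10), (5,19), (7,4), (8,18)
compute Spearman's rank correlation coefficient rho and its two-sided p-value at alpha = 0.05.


Step 1: Rank x and y separately (midranks; no ties here).
rank(x): 2->1, 20->11, 4->3, 3->2, 14->8, 10->7, 19->10, 15->9, 5->4, 7->5, 8->6
rank(y): 1->1, 15->8, 9->5, 12->7, 2->2, 6->4, 20->11, 10->6, 19->10, 4->3, 18->9
Step 2: d_i = R_x(i) - R_y(i); compute d_i^2.
  (1-1)^2=0, (11-8)^2=9, (3-5)^2=4, (2-7)^2=25, (8-2)^2=36, (7-4)^2=9, (10-11)^2=1, (9-6)^2=9, (4-10)^2=36, (5-3)^2=4, (6-9)^2=9
sum(d^2) = 142.
Step 3: rho = 1 - 6*142 / (11*(11^2 - 1)) = 1 - 852/1320 = 0.354545.
Step 4: Under H0, t = rho * sqrt((n-2)/(1-rho^2)) = 1.1375 ~ t(9).
Step 5: Two-sided p-value from the t-distribution with 9 df = 0.284693.
Step 6: alpha = 0.05. fail to reject H0.

rho = 0.3545, p = 0.284693, fail to reject H0 at alpha = 0.05.


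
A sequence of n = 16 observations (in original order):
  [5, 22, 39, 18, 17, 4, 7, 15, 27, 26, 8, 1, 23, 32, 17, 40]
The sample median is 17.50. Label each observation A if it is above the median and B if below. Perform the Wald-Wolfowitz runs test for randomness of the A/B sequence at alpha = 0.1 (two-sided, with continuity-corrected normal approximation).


Step 1: Compute median = 17.50; label A = above, B = below.
Labels in order: BAAABBBBAABBAABA  (n_A = 8, n_B = 8)
Step 2: Count runs R = 8.
Step 3: Under H0 (random ordering), E[R] = 2*n_A*n_B/(n_A+n_B) + 1 = 2*8*8/16 + 1 = 9.0000.
        Var[R] = 2*n_A*n_B*(2*n_A*n_B - n_A - n_B) / ((n_A+n_B)^2 * (n_A+n_B-1)) = 14336/3840 = 3.7333.
        SD[R] = 1.9322.
Step 4: Continuity-corrected z = (R + 0.5 - E[R]) / SD[R] = (8 + 0.5 - 9.0000) / 1.9322 = -0.2588.
Step 5: Two-sided p-value via normal approximation = 2*(1 - Phi(|z|)) = 0.795809.
Step 6: alpha = 0.1. fail to reject H0.

R = 8, z = -0.2588, p = 0.795809, fail to reject H0.


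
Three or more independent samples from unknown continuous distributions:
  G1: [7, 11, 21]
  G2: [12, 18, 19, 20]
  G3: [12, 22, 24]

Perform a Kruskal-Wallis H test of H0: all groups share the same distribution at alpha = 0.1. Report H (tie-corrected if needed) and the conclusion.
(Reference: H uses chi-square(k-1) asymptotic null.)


Step 1: Combine all N = 10 observations and assign midranks.
sorted (value, group, rank): (7,G1,1), (11,G1,2), (12,G2,3.5), (12,G3,3.5), (18,G2,5), (19,G2,6), (20,G2,7), (21,G1,8), (22,G3,9), (24,G3,10)
Step 2: Sum ranks within each group.
R_1 = 11 (n_1 = 3)
R_2 = 21.5 (n_2 = 4)
R_3 = 22.5 (n_3 = 3)
Step 3: H = 12/(N(N+1)) * sum(R_i^2/n_i) - 3(N+1)
     = 12/(10*11) * (11^2/3 + 21.5^2/4 + 22.5^2/3) - 3*11
     = 0.109091 * 324.646 - 33
     = 2.415909.
Step 4: Ties present; correction factor C = 1 - 6/(10^3 - 10) = 0.993939. Corrected H = 2.415909 / 0.993939 = 2.430640.
Step 5: Under H0, H ~ chi^2(2); p-value = 0.296615.
Step 6: alpha = 0.1. fail to reject H0.

H = 2.4306, df = 2, p = 0.296615, fail to reject H0.


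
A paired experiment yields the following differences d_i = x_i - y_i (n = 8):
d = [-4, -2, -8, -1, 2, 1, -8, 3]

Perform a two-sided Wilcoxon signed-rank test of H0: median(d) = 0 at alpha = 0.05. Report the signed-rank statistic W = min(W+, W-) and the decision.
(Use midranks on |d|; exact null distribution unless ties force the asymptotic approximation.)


Step 1: Drop any zero differences (none here) and take |d_i|.
|d| = [4, 2, 8, 1, 2, 1, 8, 3]
Step 2: Midrank |d_i| (ties get averaged ranks).
ranks: |4|->6, |2|->3.5, |8|->7.5, |1|->1.5, |2|->3.5, |1|->1.5, |8|->7.5, |3|->5
Step 3: Attach original signs; sum ranks with positive sign and with negative sign.
W+ = 3.5 + 1.5 + 5 = 10
W- = 6 + 3.5 + 7.5 + 1.5 + 7.5 = 26
(Check: W+ + W- = 36 should equal n(n+1)/2 = 36.)
Step 4: Test statistic W = min(W+, W-) = 10.
Step 5: Ties in |d|, so use the tie-corrected normal approximation.
        E[W] = n(n+1)/4 = 8*9/4 = 18.
        Tie groups: |d|=1 (t=2), |d|=2 (t=2), |d|=8 (t=2); sum(t^3 - t) = 18.
        Var[W] = n(n+1)(2n+1)/24 - sum(t^3-t)/48 = 1224/24 - 18/48 = 50.625.
        z = (W - E[W]) / sqrt(Var[W]) = (10 - 18) / 7.1151 = -1.1244.
        Two-sided p = 2*Phi(z) = 0.260858.
Step 6: alpha = 0.05. fail to reject H0.

W+ = 10, W- = 26, W = min = 10, p = 0.260858, fail to reject H0.


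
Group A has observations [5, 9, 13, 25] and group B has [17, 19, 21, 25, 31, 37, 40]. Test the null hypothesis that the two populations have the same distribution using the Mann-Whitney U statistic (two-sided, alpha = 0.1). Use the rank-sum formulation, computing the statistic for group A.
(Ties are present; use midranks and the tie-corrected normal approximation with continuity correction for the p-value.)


Step 1: Combine and sort all 11 observations; assign midranks.
sorted (value, group): (5,X), (9,X), (13,X), (17,Y), (19,Y), (21,Y), (25,X), (25,Y), (31,Y), (37,Y), (40,Y)
ranks: 5->1, 9->2, 13->3, 17->4, 19->5, 21->6, 25->7.5, 25->7.5, 31->9, 37->10, 40->11
Step 2: Rank sum for X: R1 = 1 + 2 + 3 + 7.5 = 13.5.
Step 3: U_X = R1 - n1(n1+1)/2 = 13.5 - 4*5/2 = 13.5 - 10 = 3.5.
       U_Y = n1*n2 - U_X = 28 - 3.5 = 24.5.
Step 4: Ties are present, so use the tie-corrected normal approximation (with continuity correction) for the p-value.
Step 5: p-value = 0.058207; compare to alpha = 0.1. reject H0.

U_X = 3.5, p = 0.058207, reject H0 at alpha = 0.1.


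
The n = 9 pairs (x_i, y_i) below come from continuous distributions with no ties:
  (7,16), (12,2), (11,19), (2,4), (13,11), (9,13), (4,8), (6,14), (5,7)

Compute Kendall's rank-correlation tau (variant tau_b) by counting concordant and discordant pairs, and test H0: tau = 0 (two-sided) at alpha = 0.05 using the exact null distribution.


Step 1: Enumerate the 36 unordered pairs (i,j) with i<j and classify each by sign(x_j-x_i) * sign(y_j-y_i).
  (1,2):dx=+5,dy=-14->D; (1,3):dx=+4,dy=+3->C; (1,4):dx=-5,dy=-12->C; (1,5):dx=+6,dy=-5->D
  (1,6):dx=+2,dy=-3->D; (1,7):dx=-3,dy=-8->C; (1,8):dx=-1,dy=-2->C; (1,9):dx=-2,dy=-9->C
  (2,3):dx=-1,dy=+17->D; (2,4):dx=-10,dy=+2->D; (2,5):dx=+1,dy=+9->C; (2,6):dx=-3,dy=+11->D
  (2,7):dx=-8,dy=+6->D; (2,8):dx=-6,dy=+12->D; (2,9):dx=-7,dy=+5->D; (3,4):dx=-9,dy=-15->C
  (3,5):dx=+2,dy=-8->D; (3,6):dx=-2,dy=-6->C; (3,7):dx=-7,dy=-11->C; (3,8):dx=-5,dy=-5->C
  (3,9):dx=-6,dy=-12->C; (4,5):dx=+11,dy=+7->C; (4,6):dx=+7,dy=+9->C; (4,7):dx=+2,dy=+4->C
  (4,8):dx=+4,dy=+10->C; (4,9):dx=+3,dy=+3->C; (5,6):dx=-4,dy=+2->D; (5,7):dx=-9,dy=-3->C
  (5,8):dx=-7,dy=+3->D; (5,9):dx=-8,dy=-4->C; (6,7):dx=-5,dy=-5->C; (6,8):dx=-3,dy=+1->D
  (6,9):dx=-4,dy=-6->C; (7,8):dx=+2,dy=+6->C; (7,9):dx=+1,dy=-1->D; (8,9):dx=-1,dy=-7->C
Step 2: C = 22, D = 14, total pairs = 36.
Step 3: tau = (C - D)/(n(n-1)/2) = (22 - 14)/36 = 0.222222.
Step 4: Exact two-sided p-value (enumerate n! = 362880 permutations of y under H0): p = 0.476709.
Step 5: alpha = 0.05. fail to reject H0.

tau_b = 0.2222 (C=22, D=14), p = 0.476709, fail to reject H0.


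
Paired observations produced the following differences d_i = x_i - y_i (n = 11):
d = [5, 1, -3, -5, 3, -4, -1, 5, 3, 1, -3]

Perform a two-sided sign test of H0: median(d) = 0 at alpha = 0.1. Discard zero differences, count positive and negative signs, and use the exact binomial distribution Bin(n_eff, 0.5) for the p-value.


Step 1: Discard zero differences. Original n = 11; n_eff = number of nonzero differences = 11.
Nonzero differences (with sign): +5, +1, -3, -5, +3, -4, -1, +5, +3, +1, -3
Step 2: Count signs: positive = 6, negative = 5.
Step 3: Under H0: P(positive) = 0.5, so the number of positives S ~ Bin(11, 0.5).
Step 4: Two-sided exact p-value = sum of Bin(11,0.5) probabilities at or below the observed probability = 1.000000.
Step 5: alpha = 0.1. fail to reject H0.

n_eff = 11, pos = 6, neg = 5, p = 1.000000, fail to reject H0.


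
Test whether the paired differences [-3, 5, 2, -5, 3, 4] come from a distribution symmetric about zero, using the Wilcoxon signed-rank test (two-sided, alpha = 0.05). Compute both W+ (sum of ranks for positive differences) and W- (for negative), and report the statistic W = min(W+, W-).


Step 1: Drop any zero differences (none here) and take |d_i|.
|d| = [3, 5, 2, 5, 3, 4]
Step 2: Midrank |d_i| (ties get averaged ranks).
ranks: |3|->2.5, |5|->5.5, |2|->1, |5|->5.5, |3|->2.5, |4|->4
Step 3: Attach original signs; sum ranks with positive sign and with negative sign.
W+ = 5.5 + 1 + 2.5 + 4 = 13
W- = 2.5 + 5.5 = 8
(Check: W+ + W- = 21 should equal n(n+1)/2 = 21.)
Step 4: Test statistic W = min(W+, W-) = 8.
Step 5: Ties in |d|, so use the tie-corrected normal approximation.
        E[W] = n(n+1)/4 = 6*7/4 = 10.5.
        Tie groups: |d|=3 (t=2), |d|=5 (t=2); sum(t^3 - t) = 12.
        Var[W] = n(n+1)(2n+1)/24 - sum(t^3-t)/48 = 546/24 - 12/48 = 22.5.
        z = (W - E[W]) / sqrt(Var[W]) = (8 - 10.5) / 4.7434 = -0.5270.
        Two-sided p = 2*Phi(z) = 0.598161.
Step 6: alpha = 0.05. fail to reject H0.

W+ = 13, W- = 8, W = min = 8, p = 0.598161, fail to reject H0.


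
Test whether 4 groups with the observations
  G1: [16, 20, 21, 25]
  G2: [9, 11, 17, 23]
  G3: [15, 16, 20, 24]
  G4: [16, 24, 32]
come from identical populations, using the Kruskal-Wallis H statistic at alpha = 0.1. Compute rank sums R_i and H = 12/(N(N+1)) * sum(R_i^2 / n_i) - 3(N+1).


Step 1: Combine all N = 15 observations and assign midranks.
sorted (value, group, rank): (9,G2,1), (11,G2,2), (15,G3,3), (16,G1,5), (16,G3,5), (16,G4,5), (17,G2,7), (20,G1,8.5), (20,G3,8.5), (21,G1,10), (23,G2,11), (24,G3,12.5), (24,G4,12.5), (25,G1,14), (32,G4,15)
Step 2: Sum ranks within each group.
R_1 = 37.5 (n_1 = 4)
R_2 = 21 (n_2 = 4)
R_3 = 29 (n_3 = 4)
R_4 = 32.5 (n_4 = 3)
Step 3: H = 12/(N(N+1)) * sum(R_i^2/n_i) - 3(N+1)
     = 12/(15*16) * (37.5^2/4 + 21^2/4 + 29^2/4 + 32.5^2/3) - 3*16
     = 0.050000 * 1024.15 - 48
     = 3.207292.
Step 4: Ties present; correction factor C = 1 - 36/(15^3 - 15) = 0.989286. Corrected H = 3.207292 / 0.989286 = 3.242028.
Step 5: Under H0, H ~ chi^2(3); p-value = 0.355793.
Step 6: alpha = 0.1. fail to reject H0.

H = 3.2420, df = 3, p = 0.355793, fail to reject H0.


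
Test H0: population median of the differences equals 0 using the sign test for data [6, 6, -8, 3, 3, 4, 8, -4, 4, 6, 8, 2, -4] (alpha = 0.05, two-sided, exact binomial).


Step 1: Discard zero differences. Original n = 13; n_eff = number of nonzero differences = 13.
Nonzero differences (with sign): +6, +6, -8, +3, +3, +4, +8, -4, +4, +6, +8, +2, -4
Step 2: Count signs: positive = 10, negative = 3.
Step 3: Under H0: P(positive) = 0.5, so the number of positives S ~ Bin(13, 0.5).
Step 4: Two-sided exact p-value = sum of Bin(13,0.5) probabilities at or below the observed probability = 0.092285.
Step 5: alpha = 0.05. fail to reject H0.

n_eff = 13, pos = 10, neg = 3, p = 0.092285, fail to reject H0.


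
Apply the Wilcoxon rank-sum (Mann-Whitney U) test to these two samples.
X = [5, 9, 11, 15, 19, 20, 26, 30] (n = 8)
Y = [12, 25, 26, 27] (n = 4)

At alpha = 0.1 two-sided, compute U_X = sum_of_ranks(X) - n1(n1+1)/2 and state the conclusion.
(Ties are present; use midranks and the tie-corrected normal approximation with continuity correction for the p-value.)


Step 1: Combine and sort all 12 observations; assign midranks.
sorted (value, group): (5,X), (9,X), (11,X), (12,Y), (15,X), (19,X), (20,X), (25,Y), (26,X), (26,Y), (27,Y), (30,X)
ranks: 5->1, 9->2, 11->3, 12->4, 15->5, 19->6, 20->7, 25->8, 26->9.5, 26->9.5, 27->11, 30->12
Step 2: Rank sum for X: R1 = 1 + 2 + 3 + 5 + 6 + 7 + 9.5 + 12 = 45.5.
Step 3: U_X = R1 - n1(n1+1)/2 = 45.5 - 8*9/2 = 45.5 - 36 = 9.5.
       U_Y = n1*n2 - U_X = 32 - 9.5 = 22.5.
Step 4: Ties are present, so use the tie-corrected normal approximation (with continuity correction) for the p-value.
Step 5: p-value = 0.307332; compare to alpha = 0.1. fail to reject H0.

U_X = 9.5, p = 0.307332, fail to reject H0 at alpha = 0.1.


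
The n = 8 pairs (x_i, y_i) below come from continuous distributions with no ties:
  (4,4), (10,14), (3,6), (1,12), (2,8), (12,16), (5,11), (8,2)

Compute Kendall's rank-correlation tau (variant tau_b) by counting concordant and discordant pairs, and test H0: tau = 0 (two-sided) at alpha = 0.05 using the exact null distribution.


Step 1: Enumerate the 28 unordered pairs (i,j) with i<j and classify each by sign(x_j-x_i) * sign(y_j-y_i).
  (1,2):dx=+6,dy=+10->C; (1,3):dx=-1,dy=+2->D; (1,4):dx=-3,dy=+8->D; (1,5):dx=-2,dy=+4->D
  (1,6):dx=+8,dy=+12->C; (1,7):dx=+1,dy=+7->C; (1,8):dx=+4,dy=-2->D; (2,3):dx=-7,dy=-8->C
  (2,4):dx=-9,dy=-2->C; (2,5):dx=-8,dy=-6->C; (2,6):dx=+2,dy=+2->C; (2,7):dx=-5,dy=-3->C
  (2,8):dx=-2,dy=-12->C; (3,4):dx=-2,dy=+6->D; (3,5):dx=-1,dy=+2->D; (3,6):dx=+9,dy=+10->C
  (3,7):dx=+2,dy=+5->C; (3,8):dx=+5,dy=-4->D; (4,5):dx=+1,dy=-4->D; (4,6):dx=+11,dy=+4->C
  (4,7):dx=+4,dy=-1->D; (4,8):dx=+7,dy=-10->D; (5,6):dx=+10,dy=+8->C; (5,7):dx=+3,dy=+3->C
  (5,8):dx=+6,dy=-6->D; (6,7):dx=-7,dy=-5->C; (6,8):dx=-4,dy=-14->C; (7,8):dx=+3,dy=-9->D
Step 2: C = 16, D = 12, total pairs = 28.
Step 3: tau = (C - D)/(n(n-1)/2) = (16 - 12)/28 = 0.142857.
Step 4: Exact two-sided p-value (enumerate n! = 40320 permutations of y under H0): p = 0.719544.
Step 5: alpha = 0.05. fail to reject H0.

tau_b = 0.1429 (C=16, D=12), p = 0.719544, fail to reject H0.


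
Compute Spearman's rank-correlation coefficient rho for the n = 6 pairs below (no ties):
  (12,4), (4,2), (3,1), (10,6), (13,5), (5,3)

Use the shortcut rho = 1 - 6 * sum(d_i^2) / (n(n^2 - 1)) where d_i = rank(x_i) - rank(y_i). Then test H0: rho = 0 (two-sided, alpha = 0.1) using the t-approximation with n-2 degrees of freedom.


Step 1: Rank x and y separately (midranks; no ties here).
rank(x): 12->5, 4->2, 3->1, 10->4, 13->6, 5->3
rank(y): 4->4, 2->2, 1->1, 6->6, 5->5, 3->3
Step 2: d_i = R_x(i) - R_y(i); compute d_i^2.
  (5-4)^2=1, (2-2)^2=0, (1-1)^2=0, (4-6)^2=4, (6-5)^2=1, (3-3)^2=0
sum(d^2) = 6.
Step 3: rho = 1 - 6*6 / (6*(6^2 - 1)) = 1 - 36/210 = 0.828571.
Step 4: Under H0, t = rho * sqrt((n-2)/(1-rho^2)) = 2.9598 ~ t(4).
Step 5: Two-sided p-value from the t-distribution with 4 df = 0.041563.
Step 6: alpha = 0.1. reject H0.

rho = 0.8286, p = 0.041563, reject H0 at alpha = 0.1.


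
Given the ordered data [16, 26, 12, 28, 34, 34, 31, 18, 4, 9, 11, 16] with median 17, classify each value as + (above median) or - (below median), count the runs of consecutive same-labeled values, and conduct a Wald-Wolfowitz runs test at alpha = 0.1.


Step 1: Compute median = 17; label A = above, B = below.
Labels in order: BABAAAAABBBB  (n_A = 6, n_B = 6)
Step 2: Count runs R = 5.
Step 3: Under H0 (random ordering), E[R] = 2*n_A*n_B/(n_A+n_B) + 1 = 2*6*6/12 + 1 = 7.0000.
        Var[R] = 2*n_A*n_B*(2*n_A*n_B - n_A - n_B) / ((n_A+n_B)^2 * (n_A+n_B-1)) = 4320/1584 = 2.7273.
        SD[R] = 1.6514.
Step 4: Continuity-corrected z = (R + 0.5 - E[R]) / SD[R] = (5 + 0.5 - 7.0000) / 1.6514 = -0.9083.
Step 5: Two-sided p-value via normal approximation = 2*(1 - Phi(|z|)) = 0.363722.
Step 6: alpha = 0.1. fail to reject H0.

R = 5, z = -0.9083, p = 0.363722, fail to reject H0.


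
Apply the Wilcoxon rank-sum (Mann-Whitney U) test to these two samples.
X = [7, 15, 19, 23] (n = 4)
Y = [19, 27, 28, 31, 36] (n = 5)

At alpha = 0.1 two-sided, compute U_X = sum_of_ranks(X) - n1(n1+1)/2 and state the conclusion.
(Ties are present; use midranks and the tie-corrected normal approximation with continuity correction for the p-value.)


Step 1: Combine and sort all 9 observations; assign midranks.
sorted (value, group): (7,X), (15,X), (19,X), (19,Y), (23,X), (27,Y), (28,Y), (31,Y), (36,Y)
ranks: 7->1, 15->2, 19->3.5, 19->3.5, 23->5, 27->6, 28->7, 31->8, 36->9
Step 2: Rank sum for X: R1 = 1 + 2 + 3.5 + 5 = 11.5.
Step 3: U_X = R1 - n1(n1+1)/2 = 11.5 - 4*5/2 = 11.5 - 10 = 1.5.
       U_Y = n1*n2 - U_X = 20 - 1.5 = 18.5.
Step 4: Ties are present, so use the tie-corrected normal approximation (with continuity correction) for the p-value.
Step 5: p-value = 0.049090; compare to alpha = 0.1. reject H0.

U_X = 1.5, p = 0.049090, reject H0 at alpha = 0.1.


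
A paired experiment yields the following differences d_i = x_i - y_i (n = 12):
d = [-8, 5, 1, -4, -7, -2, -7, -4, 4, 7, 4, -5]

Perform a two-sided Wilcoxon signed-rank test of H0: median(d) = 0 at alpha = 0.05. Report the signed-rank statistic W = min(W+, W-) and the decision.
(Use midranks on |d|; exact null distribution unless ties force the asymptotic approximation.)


Step 1: Drop any zero differences (none here) and take |d_i|.
|d| = [8, 5, 1, 4, 7, 2, 7, 4, 4, 7, 4, 5]
Step 2: Midrank |d_i| (ties get averaged ranks).
ranks: |8|->12, |5|->7.5, |1|->1, |4|->4.5, |7|->10, |2|->2, |7|->10, |4|->4.5, |4|->4.5, |7|->10, |4|->4.5, |5|->7.5
Step 3: Attach original signs; sum ranks with positive sign and with negative sign.
W+ = 7.5 + 1 + 4.5 + 10 + 4.5 = 27.5
W- = 12 + 4.5 + 10 + 2 + 10 + 4.5 + 7.5 = 50.5
(Check: W+ + W- = 78 should equal n(n+1)/2 = 78.)
Step 4: Test statistic W = min(W+, W-) = 27.5.
Step 5: Ties in |d|, so use the tie-corrected normal approximation.
        E[W] = n(n+1)/4 = 12*13/4 = 39.
        Tie groups: |d|=4 (t=4), |d|=5 (t=2), |d|=7 (t=3); sum(t^3 - t) = 90.
        Var[W] = n(n+1)(2n+1)/24 - sum(t^3-t)/48 = 3900/24 - 90/48 = 160.625.
        z = (W - E[W]) / sqrt(Var[W]) = (27.5 - 39) / 12.6738 = -0.9074.
        Two-sided p = 2*Phi(z) = 0.364204.
Step 6: alpha = 0.05. fail to reject H0.

W+ = 27.5, W- = 50.5, W = min = 27.5, p = 0.364204, fail to reject H0.


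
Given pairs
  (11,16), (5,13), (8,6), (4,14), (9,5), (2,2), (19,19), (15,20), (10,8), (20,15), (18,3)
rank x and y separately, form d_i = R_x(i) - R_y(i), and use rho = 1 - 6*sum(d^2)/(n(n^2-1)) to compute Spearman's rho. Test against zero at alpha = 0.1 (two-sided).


Step 1: Rank x and y separately (midranks; no ties here).
rank(x): 11->7, 5->3, 8->4, 4->2, 9->5, 2->1, 19->10, 15->8, 10->6, 20->11, 18->9
rank(y): 16->9, 13->6, 6->4, 14->7, 5->3, 2->1, 19->10, 20->11, 8->5, 15->8, 3->2
Step 2: d_i = R_x(i) - R_y(i); compute d_i^2.
  (7-9)^2=4, (3-6)^2=9, (4-4)^2=0, (2-7)^2=25, (5-3)^2=4, (1-1)^2=0, (10-10)^2=0, (8-11)^2=9, (6-5)^2=1, (11-8)^2=9, (9-2)^2=49
sum(d^2) = 110.
Step 3: rho = 1 - 6*110 / (11*(11^2 - 1)) = 1 - 660/1320 = 0.500000.
Step 4: Under H0, t = rho * sqrt((n-2)/(1-rho^2)) = 1.7321 ~ t(9).
Step 5: Two-sided p-value from the t-distribution with 9 df = 0.117307.
Step 6: alpha = 0.1. fail to reject H0.

rho = 0.5000, p = 0.117307, fail to reject H0 at alpha = 0.1.


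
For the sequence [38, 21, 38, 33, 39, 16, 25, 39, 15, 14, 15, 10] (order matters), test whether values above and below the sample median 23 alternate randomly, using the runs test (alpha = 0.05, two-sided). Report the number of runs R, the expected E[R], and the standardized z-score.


Step 1: Compute median = 23; label A = above, B = below.
Labels in order: ABAAABAABBBB  (n_A = 6, n_B = 6)
Step 2: Count runs R = 6.
Step 3: Under H0 (random ordering), E[R] = 2*n_A*n_B/(n_A+n_B) + 1 = 2*6*6/12 + 1 = 7.0000.
        Var[R] = 2*n_A*n_B*(2*n_A*n_B - n_A - n_B) / ((n_A+n_B)^2 * (n_A+n_B-1)) = 4320/1584 = 2.7273.
        SD[R] = 1.6514.
Step 4: Continuity-corrected z = (R + 0.5 - E[R]) / SD[R] = (6 + 0.5 - 7.0000) / 1.6514 = -0.3028.
Step 5: Two-sided p-value via normal approximation = 2*(1 - Phi(|z|)) = 0.762069.
Step 6: alpha = 0.05. fail to reject H0.

R = 6, z = -0.3028, p = 0.762069, fail to reject H0.


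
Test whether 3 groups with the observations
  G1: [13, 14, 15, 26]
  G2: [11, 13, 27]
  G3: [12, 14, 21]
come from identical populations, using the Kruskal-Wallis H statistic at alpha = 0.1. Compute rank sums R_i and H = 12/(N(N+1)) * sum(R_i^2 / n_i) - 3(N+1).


Step 1: Combine all N = 10 observations and assign midranks.
sorted (value, group, rank): (11,G2,1), (12,G3,2), (13,G1,3.5), (13,G2,3.5), (14,G1,5.5), (14,G3,5.5), (15,G1,7), (21,G3,8), (26,G1,9), (27,G2,10)
Step 2: Sum ranks within each group.
R_1 = 25 (n_1 = 4)
R_2 = 14.5 (n_2 = 3)
R_3 = 15.5 (n_3 = 3)
Step 3: H = 12/(N(N+1)) * sum(R_i^2/n_i) - 3(N+1)
     = 12/(10*11) * (25^2/4 + 14.5^2/3 + 15.5^2/3) - 3*11
     = 0.109091 * 306.417 - 33
     = 0.427273.
Step 4: Ties present; correction factor C = 1 - 12/(10^3 - 10) = 0.987879. Corrected H = 0.427273 / 0.987879 = 0.432515.
Step 5: Under H0, H ~ chi^2(2); p-value = 0.805528.
Step 6: alpha = 0.1. fail to reject H0.

H = 0.4325, df = 2, p = 0.805528, fail to reject H0.


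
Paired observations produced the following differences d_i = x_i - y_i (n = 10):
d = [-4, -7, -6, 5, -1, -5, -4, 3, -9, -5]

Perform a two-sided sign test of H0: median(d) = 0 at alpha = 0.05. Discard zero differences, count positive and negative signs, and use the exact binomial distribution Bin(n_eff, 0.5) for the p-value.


Step 1: Discard zero differences. Original n = 10; n_eff = number of nonzero differences = 10.
Nonzero differences (with sign): -4, -7, -6, +5, -1, -5, -4, +3, -9, -5
Step 2: Count signs: positive = 2, negative = 8.
Step 3: Under H0: P(positive) = 0.5, so the number of positives S ~ Bin(10, 0.5).
Step 4: Two-sided exact p-value = sum of Bin(10,0.5) probabilities at or below the observed probability = 0.109375.
Step 5: alpha = 0.05. fail to reject H0.

n_eff = 10, pos = 2, neg = 8, p = 0.109375, fail to reject H0.


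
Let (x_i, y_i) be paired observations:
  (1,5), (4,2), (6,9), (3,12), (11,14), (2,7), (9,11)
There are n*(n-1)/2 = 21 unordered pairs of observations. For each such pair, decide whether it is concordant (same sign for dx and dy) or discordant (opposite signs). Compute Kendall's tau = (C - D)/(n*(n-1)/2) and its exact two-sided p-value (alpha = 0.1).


Step 1: Enumerate the 21 unordered pairs (i,j) with i<j and classify each by sign(x_j-x_i) * sign(y_j-y_i).
  (1,2):dx=+3,dy=-3->D; (1,3):dx=+5,dy=+4->C; (1,4):dx=+2,dy=+7->C; (1,5):dx=+10,dy=+9->C
  (1,6):dx=+1,dy=+2->C; (1,7):dx=+8,dy=+6->C; (2,3):dx=+2,dy=+7->C; (2,4):dx=-1,dy=+10->D
  (2,5):dx=+7,dy=+12->C; (2,6):dx=-2,dy=+5->D; (2,7):dx=+5,dy=+9->C; (3,4):dx=-3,dy=+3->D
  (3,5):dx=+5,dy=+5->C; (3,6):dx=-4,dy=-2->C; (3,7):dx=+3,dy=+2->C; (4,5):dx=+8,dy=+2->C
  (4,6):dx=-1,dy=-5->C; (4,7):dx=+6,dy=-1->D; (5,6):dx=-9,dy=-7->C; (5,7):dx=-2,dy=-3->C
  (6,7):dx=+7,dy=+4->C
Step 2: C = 16, D = 5, total pairs = 21.
Step 3: tau = (C - D)/(n(n-1)/2) = (16 - 5)/21 = 0.523810.
Step 4: Exact two-sided p-value (enumerate n! = 5040 permutations of y under H0): p = 0.136111.
Step 5: alpha = 0.1. fail to reject H0.

tau_b = 0.5238 (C=16, D=5), p = 0.136111, fail to reject H0.


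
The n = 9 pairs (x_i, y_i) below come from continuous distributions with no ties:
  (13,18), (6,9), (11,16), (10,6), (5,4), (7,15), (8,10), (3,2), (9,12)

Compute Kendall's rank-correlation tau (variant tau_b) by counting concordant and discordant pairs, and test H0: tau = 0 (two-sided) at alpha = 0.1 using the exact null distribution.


Step 1: Enumerate the 36 unordered pairs (i,j) with i<j and classify each by sign(x_j-x_i) * sign(y_j-y_i).
  (1,2):dx=-7,dy=-9->C; (1,3):dx=-2,dy=-2->C; (1,4):dx=-3,dy=-12->C; (1,5):dx=-8,dy=-14->C
  (1,6):dx=-6,dy=-3->C; (1,7):dx=-5,dy=-8->C; (1,8):dx=-10,dy=-16->C; (1,9):dx=-4,dy=-6->C
  (2,3):dx=+5,dy=+7->C; (2,4):dx=+4,dy=-3->D; (2,5):dx=-1,dy=-5->C; (2,6):dx=+1,dy=+6->C
  (2,7):dx=+2,dy=+1->C; (2,8):dx=-3,dy=-7->C; (2,9):dx=+3,dy=+3->C; (3,4):dx=-1,dy=-10->C
  (3,5):dx=-6,dy=-12->C; (3,6):dx=-4,dy=-1->C; (3,7):dx=-3,dy=-6->C; (3,8):dx=-8,dy=-14->C
  (3,9):dx=-2,dy=-4->C; (4,5):dx=-5,dy=-2->C; (4,6):dx=-3,dy=+9->D; (4,7):dx=-2,dy=+4->D
  (4,8):dx=-7,dy=-4->C; (4,9):dx=-1,dy=+6->D; (5,6):dx=+2,dy=+11->C; (5,7):dx=+3,dy=+6->C
  (5,8):dx=-2,dy=-2->C; (5,9):dx=+4,dy=+8->C; (6,7):dx=+1,dy=-5->D; (6,8):dx=-4,dy=-13->C
  (6,9):dx=+2,dy=-3->D; (7,8):dx=-5,dy=-8->C; (7,9):dx=+1,dy=+2->C; (8,9):dx=+6,dy=+10->C
Step 2: C = 30, D = 6, total pairs = 36.
Step 3: tau = (C - D)/(n(n-1)/2) = (30 - 6)/36 = 0.666667.
Step 4: Exact two-sided p-value (enumerate n! = 362880 permutations of y under H0): p = 0.012665.
Step 5: alpha = 0.1. reject H0.

tau_b = 0.6667 (C=30, D=6), p = 0.012665, reject H0.


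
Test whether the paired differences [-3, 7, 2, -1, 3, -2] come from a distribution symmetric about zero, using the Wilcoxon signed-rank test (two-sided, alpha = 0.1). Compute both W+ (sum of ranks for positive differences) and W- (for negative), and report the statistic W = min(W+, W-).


Step 1: Drop any zero differences (none here) and take |d_i|.
|d| = [3, 7, 2, 1, 3, 2]
Step 2: Midrank |d_i| (ties get averaged ranks).
ranks: |3|->4.5, |7|->6, |2|->2.5, |1|->1, |3|->4.5, |2|->2.5
Step 3: Attach original signs; sum ranks with positive sign and with negative sign.
W+ = 6 + 2.5 + 4.5 = 13
W- = 4.5 + 1 + 2.5 = 8
(Check: W+ + W- = 21 should equal n(n+1)/2 = 21.)
Step 4: Test statistic W = min(W+, W-) = 8.
Step 5: Ties in |d|, so use the tie-corrected normal approximation.
        E[W] = n(n+1)/4 = 6*7/4 = 10.5.
        Tie groups: |d|=2 (t=2), |d|=3 (t=2); sum(t^3 - t) = 12.
        Var[W] = n(n+1)(2n+1)/24 - sum(t^3-t)/48 = 546/24 - 12/48 = 22.5.
        z = (W - E[W]) / sqrt(Var[W]) = (8 - 10.5) / 4.7434 = -0.5270.
        Two-sided p = 2*Phi(z) = 0.598161.
Step 6: alpha = 0.1. fail to reject H0.

W+ = 13, W- = 8, W = min = 8, p = 0.598161, fail to reject H0.


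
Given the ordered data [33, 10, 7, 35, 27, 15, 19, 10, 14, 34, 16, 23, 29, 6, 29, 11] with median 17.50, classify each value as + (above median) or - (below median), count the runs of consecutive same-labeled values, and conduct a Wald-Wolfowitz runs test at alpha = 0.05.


Step 1: Compute median = 17.50; label A = above, B = below.
Labels in order: ABBAABABBABAABAB  (n_A = 8, n_B = 8)
Step 2: Count runs R = 12.
Step 3: Under H0 (random ordering), E[R] = 2*n_A*n_B/(n_A+n_B) + 1 = 2*8*8/16 + 1 = 9.0000.
        Var[R] = 2*n_A*n_B*(2*n_A*n_B - n_A - n_B) / ((n_A+n_B)^2 * (n_A+n_B-1)) = 14336/3840 = 3.7333.
        SD[R] = 1.9322.
Step 4: Continuity-corrected z = (R - 0.5 - E[R]) / SD[R] = (12 - 0.5 - 9.0000) / 1.9322 = 1.2939.
Step 5: Two-sided p-value via normal approximation = 2*(1 - Phi(|z|)) = 0.195709.
Step 6: alpha = 0.05. fail to reject H0.

R = 12, z = 1.2939, p = 0.195709, fail to reject H0.


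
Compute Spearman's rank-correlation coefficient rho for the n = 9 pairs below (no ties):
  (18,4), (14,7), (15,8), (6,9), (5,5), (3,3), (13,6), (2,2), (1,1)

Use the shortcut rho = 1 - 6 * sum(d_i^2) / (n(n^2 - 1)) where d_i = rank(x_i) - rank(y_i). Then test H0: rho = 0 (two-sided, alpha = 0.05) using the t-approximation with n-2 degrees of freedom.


Step 1: Rank x and y separately (midranks; no ties here).
rank(x): 18->9, 14->7, 15->8, 6->5, 5->4, 3->3, 13->6, 2->2, 1->1
rank(y): 4->4, 7->7, 8->8, 9->9, 5->5, 3->3, 6->6, 2->2, 1->1
Step 2: d_i = R_x(i) - R_y(i); compute d_i^2.
  (9-4)^2=25, (7-7)^2=0, (8-8)^2=0, (5-9)^2=16, (4-5)^2=1, (3-3)^2=0, (6-6)^2=0, (2-2)^2=0, (1-1)^2=0
sum(d^2) = 42.
Step 3: rho = 1 - 6*42 / (9*(9^2 - 1)) = 1 - 252/720 = 0.650000.
Step 4: Under H0, t = rho * sqrt((n-2)/(1-rho^2)) = 2.2630 ~ t(7).
Step 5: Two-sided p-value from the t-distribution with 7 df = 0.058073.
Step 6: alpha = 0.05. fail to reject H0.

rho = 0.6500, p = 0.058073, fail to reject H0 at alpha = 0.05.


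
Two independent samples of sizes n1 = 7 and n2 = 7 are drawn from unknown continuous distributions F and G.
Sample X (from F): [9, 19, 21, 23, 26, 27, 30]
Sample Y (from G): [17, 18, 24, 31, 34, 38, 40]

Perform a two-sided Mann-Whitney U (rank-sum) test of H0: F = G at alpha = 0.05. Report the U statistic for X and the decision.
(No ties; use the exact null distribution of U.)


Step 1: Combine and sort all 14 observations; assign midranks.
sorted (value, group): (9,X), (17,Y), (18,Y), (19,X), (21,X), (23,X), (24,Y), (26,X), (27,X), (30,X), (31,Y), (34,Y), (38,Y), (40,Y)
ranks: 9->1, 17->2, 18->3, 19->4, 21->5, 23->6, 24->7, 26->8, 27->9, 30->10, 31->11, 34->12, 38->13, 40->14
Step 2: Rank sum for X: R1 = 1 + 4 + 5 + 6 + 8 + 9 + 10 = 43.
Step 3: U_X = R1 - n1(n1+1)/2 = 43 - 7*8/2 = 43 - 28 = 15.
       U_Y = n1*n2 - U_X = 49 - 15 = 34.
Step 4: No ties, so the exact null distribution of U (based on enumerating the C(14,7) = 3432 equally likely rank assignments) gives the two-sided p-value.
Step 5: p-value = 0.259324; compare to alpha = 0.05. fail to reject H0.

U_X = 15, p = 0.259324, fail to reject H0 at alpha = 0.05.


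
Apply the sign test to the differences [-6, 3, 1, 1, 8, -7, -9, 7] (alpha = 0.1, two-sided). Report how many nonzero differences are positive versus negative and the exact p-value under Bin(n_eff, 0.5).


Step 1: Discard zero differences. Original n = 8; n_eff = number of nonzero differences = 8.
Nonzero differences (with sign): -6, +3, +1, +1, +8, -7, -9, +7
Step 2: Count signs: positive = 5, negative = 3.
Step 3: Under H0: P(positive) = 0.5, so the number of positives S ~ Bin(8, 0.5).
Step 4: Two-sided exact p-value = sum of Bin(8,0.5) probabilities at or below the observed probability = 0.726562.
Step 5: alpha = 0.1. fail to reject H0.

n_eff = 8, pos = 5, neg = 3, p = 0.726562, fail to reject H0.


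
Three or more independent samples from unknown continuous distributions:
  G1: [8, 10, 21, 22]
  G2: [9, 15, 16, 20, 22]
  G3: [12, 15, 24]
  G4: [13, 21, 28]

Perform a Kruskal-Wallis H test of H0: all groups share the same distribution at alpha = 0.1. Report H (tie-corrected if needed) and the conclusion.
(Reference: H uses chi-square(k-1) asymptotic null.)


Step 1: Combine all N = 15 observations and assign midranks.
sorted (value, group, rank): (8,G1,1), (9,G2,2), (10,G1,3), (12,G3,4), (13,G4,5), (15,G2,6.5), (15,G3,6.5), (16,G2,8), (20,G2,9), (21,G1,10.5), (21,G4,10.5), (22,G1,12.5), (22,G2,12.5), (24,G3,14), (28,G4,15)
Step 2: Sum ranks within each group.
R_1 = 27 (n_1 = 4)
R_2 = 38 (n_2 = 5)
R_3 = 24.5 (n_3 = 3)
R_4 = 30.5 (n_4 = 3)
Step 3: H = 12/(N(N+1)) * sum(R_i^2/n_i) - 3(N+1)
     = 12/(15*16) * (27^2/4 + 38^2/5 + 24.5^2/3 + 30.5^2/3) - 3*16
     = 0.050000 * 981.217 - 48
     = 1.060833.
Step 4: Ties present; correction factor C = 1 - 18/(15^3 - 15) = 0.994643. Corrected H = 1.060833 / 0.994643 = 1.066547.
Step 5: Under H0, H ~ chi^2(3); p-value = 0.785155.
Step 6: alpha = 0.1. fail to reject H0.

H = 1.0665, df = 3, p = 0.785155, fail to reject H0.
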